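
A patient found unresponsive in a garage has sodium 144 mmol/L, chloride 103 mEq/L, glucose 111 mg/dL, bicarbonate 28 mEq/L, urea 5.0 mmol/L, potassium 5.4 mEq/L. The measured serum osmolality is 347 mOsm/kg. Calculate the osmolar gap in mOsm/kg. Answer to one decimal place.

47.8 mOsm/kg

Calculated osmolality = 2·Na + glucose/18 + urea
= 2·144 + 111/18 + 5
= 288 + 6.17 + 5
= 299.17 mOsm/kg ≈ 299.2 mOsm/kg
Osmolar gap = measured − calculated = 347 − 299.2 = 47.8 mOsm/kg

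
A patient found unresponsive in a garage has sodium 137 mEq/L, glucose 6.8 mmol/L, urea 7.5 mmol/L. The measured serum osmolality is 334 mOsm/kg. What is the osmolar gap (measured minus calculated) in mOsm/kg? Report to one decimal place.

Calculated osmolality = 2·Na + glucose + urea
= 2·137 + 6.8 + 7.5
= 274 + 6.80 + 7.50
= 288.3 mOsm/kg ≈ 288.3 mOsm/kg
Osmolar gap = measured − calculated = 334 − 288.3 = 45.7 mOsm/kg

45.7 mOsm/kg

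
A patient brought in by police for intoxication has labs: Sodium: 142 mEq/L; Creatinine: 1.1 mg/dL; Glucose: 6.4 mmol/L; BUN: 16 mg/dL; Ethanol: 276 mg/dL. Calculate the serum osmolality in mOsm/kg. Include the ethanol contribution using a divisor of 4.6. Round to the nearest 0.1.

356.1 mOsm/kg

Calculated osmolality = 2·Na + glucose + BUN/2.8 + ethanol/4.6
= 2·142 + 6.4 + 16/2.8 + 276/4.6
= 284 + 6.40 + 5.71 + 60
= 356.11 mOsm/kg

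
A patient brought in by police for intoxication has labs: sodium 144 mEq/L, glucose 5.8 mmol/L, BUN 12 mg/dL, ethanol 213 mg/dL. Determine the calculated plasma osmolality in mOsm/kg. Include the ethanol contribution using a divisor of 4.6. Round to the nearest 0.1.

344.4 mOsm/kg

Calculated osmolality = 2·Na + glucose + BUN/2.8 + ethanol/4.6
= 2·144 + 5.8 + 12/2.8 + 213/4.6
= 288 + 5.80 + 4.29 + 46.30
= 344.39 mOsm/kg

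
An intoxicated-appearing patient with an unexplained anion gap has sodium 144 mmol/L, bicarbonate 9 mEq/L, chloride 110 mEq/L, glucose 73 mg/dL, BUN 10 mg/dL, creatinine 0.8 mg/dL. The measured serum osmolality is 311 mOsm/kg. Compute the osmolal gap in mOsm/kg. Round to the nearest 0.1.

Calculated osmolality = 2·Na + glucose/18 + BUN/2.8
= 2·144 + 73/18 + 10/2.8
= 288 + 4.06 + 3.57
= 295.63 mOsm/kg ≈ 295.6 mOsm/kg
Osmolar gap = measured − calculated = 311 − 295.6 = 15.4 mOsm/kg

15.4 mOsm/kg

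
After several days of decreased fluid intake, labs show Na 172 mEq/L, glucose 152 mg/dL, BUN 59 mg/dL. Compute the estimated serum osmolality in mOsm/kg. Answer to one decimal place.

Calculated osmolality = 2·Na + glucose/18 + BUN/2.8
= 2·172 + 152/18 + 59/2.8
= 344 + 8.44 + 21.07
= 373.51 mOsm/kg

373.5 mOsm/kg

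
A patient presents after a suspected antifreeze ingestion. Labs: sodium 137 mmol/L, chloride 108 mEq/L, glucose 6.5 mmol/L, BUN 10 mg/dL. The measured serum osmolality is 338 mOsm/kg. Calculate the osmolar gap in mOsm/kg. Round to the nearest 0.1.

Calculated osmolality = 2·Na + glucose + BUN/2.8
= 2·137 + 6.5 + 10/2.8
= 274 + 6.50 + 3.57
= 284.07 mOsm/kg ≈ 284.1 mOsm/kg
Osmolar gap = measured − calculated = 338 − 284.1 = 53.9 mOsm/kg

53.9 mOsm/kg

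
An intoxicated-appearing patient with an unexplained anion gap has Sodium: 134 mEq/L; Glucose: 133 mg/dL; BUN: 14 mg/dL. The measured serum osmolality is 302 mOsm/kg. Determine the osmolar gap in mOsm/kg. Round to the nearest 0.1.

Calculated osmolality = 2·Na + glucose/18 + BUN/2.8
= 2·134 + 133/18 + 14/2.8
= 268 + 7.39 + 5
= 280.39 mOsm/kg ≈ 280.4 mOsm/kg
Osmolar gap = measured − calculated = 302 − 280.4 = 21.6 mOsm/kg

21.6 mOsm/kg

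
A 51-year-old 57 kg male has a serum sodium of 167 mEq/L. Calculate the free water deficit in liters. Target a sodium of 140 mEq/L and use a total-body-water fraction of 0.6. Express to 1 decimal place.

TBW = 0.6 · 57 = 34.2 L
Free water deficit = TBW · (Na/140 − 1)
= 34.2 · (167/140 − 1)
= 34.2 · 0.1929
= 6.6 L

6.6 L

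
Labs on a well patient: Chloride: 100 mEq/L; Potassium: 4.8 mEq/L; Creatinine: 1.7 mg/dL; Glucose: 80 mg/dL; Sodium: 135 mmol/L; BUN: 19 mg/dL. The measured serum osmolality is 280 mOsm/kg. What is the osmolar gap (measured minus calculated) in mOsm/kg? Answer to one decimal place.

-1.2 mOsm/kg

Calculated osmolality = 2·Na + glucose/18 + BUN/2.8
= 2·135 + 80/18 + 19/2.8
= 270 + 4.44 + 6.79
= 281.23 mOsm/kg ≈ 281.2 mOsm/kg
Osmolar gap = measured − calculated = 280 − 281.2 = -1.2 mOsm/kg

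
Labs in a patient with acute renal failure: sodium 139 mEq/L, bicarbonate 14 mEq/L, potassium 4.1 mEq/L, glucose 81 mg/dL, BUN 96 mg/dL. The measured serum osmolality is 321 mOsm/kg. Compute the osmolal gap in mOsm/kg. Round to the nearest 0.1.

Calculated osmolality = 2·Na + glucose/18 + BUN/2.8
= 2·139 + 81/18 + 96/2.8
= 278 + 4.50 + 34.29
= 316.79 mOsm/kg ≈ 316.8 mOsm/kg
Osmolar gap = measured − calculated = 321 − 316.8 = 4.2 mOsm/kg

4.2 mOsm/kg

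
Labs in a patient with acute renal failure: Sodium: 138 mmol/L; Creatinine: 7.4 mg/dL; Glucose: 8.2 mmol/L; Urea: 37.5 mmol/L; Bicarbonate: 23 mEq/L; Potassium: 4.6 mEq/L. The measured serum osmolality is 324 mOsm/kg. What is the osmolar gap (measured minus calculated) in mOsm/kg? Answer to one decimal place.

Calculated osmolality = 2·Na + glucose + urea
= 2·138 + 8.2 + 37.5
= 276 + 8.20 + 37.50
= 321.7 mOsm/kg ≈ 321.7 mOsm/kg
Osmolar gap = measured − calculated = 324 − 321.7 = 2.3 mOsm/kg

2.3 mOsm/kg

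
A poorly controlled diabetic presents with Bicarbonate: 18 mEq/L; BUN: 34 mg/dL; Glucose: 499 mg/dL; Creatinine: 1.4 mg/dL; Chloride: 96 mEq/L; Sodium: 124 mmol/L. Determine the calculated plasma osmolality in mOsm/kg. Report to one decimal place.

287.9 mOsm/kg

Calculated osmolality = 2·Na + glucose/18 + BUN/2.8
= 2·124 + 499/18 + 34/2.8
= 248 + 27.72 + 12.14
= 287.86 mOsm/kg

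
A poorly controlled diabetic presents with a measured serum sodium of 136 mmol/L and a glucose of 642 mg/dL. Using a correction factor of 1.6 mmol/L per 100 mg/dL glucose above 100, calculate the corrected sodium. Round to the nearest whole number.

145 mmol/L

Corrected Na = measured Na + 1.6 · (glucose − 100)/100
= 136 + 1.6 · (642 − 100)/100
= 136 + 8.7
= 144.7 mmol/L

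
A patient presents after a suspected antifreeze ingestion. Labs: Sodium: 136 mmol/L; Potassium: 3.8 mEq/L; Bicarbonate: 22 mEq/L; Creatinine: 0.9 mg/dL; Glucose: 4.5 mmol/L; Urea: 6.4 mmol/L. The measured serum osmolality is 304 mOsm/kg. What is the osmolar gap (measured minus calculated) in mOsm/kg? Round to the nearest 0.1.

21.1 mOsm/kg

Calculated osmolality = 2·Na + glucose + urea
= 2·136 + 4.5 + 6.4
= 272 + 4.50 + 6.40
= 282.9 mOsm/kg ≈ 282.9 mOsm/kg
Osmolar gap = measured − calculated = 304 − 282.9 = 21.1 mOsm/kg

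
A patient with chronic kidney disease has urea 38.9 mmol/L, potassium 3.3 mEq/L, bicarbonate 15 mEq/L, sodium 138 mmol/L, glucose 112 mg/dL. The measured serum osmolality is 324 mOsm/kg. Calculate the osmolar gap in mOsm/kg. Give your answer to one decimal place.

2.9 mOsm/kg

Calculated osmolality = 2·Na + glucose/18 + urea
= 2·138 + 112/18 + 38.9
= 276 + 6.22 + 38.90
= 321.12 mOsm/kg ≈ 321.1 mOsm/kg
Osmolar gap = measured − calculated = 324 − 321.1 = 2.9 mOsm/kg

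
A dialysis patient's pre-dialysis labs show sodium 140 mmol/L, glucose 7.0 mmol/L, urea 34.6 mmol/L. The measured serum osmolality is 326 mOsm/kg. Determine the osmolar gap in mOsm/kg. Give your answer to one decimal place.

Calculated osmolality = 2·Na + glucose + urea
= 2·140 + 7 + 34.6
= 280 + 7 + 34.60
= 321.6 mOsm/kg ≈ 321.6 mOsm/kg
Osmolar gap = measured − calculated = 326 − 321.6 = 4.4 mOsm/kg

4.4 mOsm/kg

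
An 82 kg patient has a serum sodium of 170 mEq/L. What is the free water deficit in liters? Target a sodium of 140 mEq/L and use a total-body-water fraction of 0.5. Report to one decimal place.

8.8 L

TBW = 0.5 · 82 = 41 L
Free water deficit = TBW · (Na/140 − 1)
= 41 · (170/140 − 1)
= 41 · 0.2143
= 8.79 L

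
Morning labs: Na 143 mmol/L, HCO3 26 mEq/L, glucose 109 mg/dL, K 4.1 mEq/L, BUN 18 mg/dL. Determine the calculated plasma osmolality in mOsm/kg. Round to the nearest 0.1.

298.5 mOsm/kg

Calculated osmolality = 2·Na + glucose/18 + BUN/2.8
= 2·143 + 109/18 + 18/2.8
= 286 + 6.06 + 6.43
= 298.49 mOsm/kg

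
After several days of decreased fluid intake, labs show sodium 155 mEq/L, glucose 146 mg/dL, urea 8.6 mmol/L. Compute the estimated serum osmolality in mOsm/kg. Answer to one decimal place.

Calculated osmolality = 2·Na + glucose/18 + urea
= 2·155 + 146/18 + 8.6
= 310 + 8.11 + 8.60
= 326.71 mOsm/kg

326.7 mOsm/kg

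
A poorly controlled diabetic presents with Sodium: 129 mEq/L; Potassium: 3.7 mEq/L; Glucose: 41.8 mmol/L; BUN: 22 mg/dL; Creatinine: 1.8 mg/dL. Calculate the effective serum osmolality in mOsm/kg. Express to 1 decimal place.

299.8 mOsm/kg

Effective osmolality excludes urea (freely permeant across cell membranes):
2·Na + glucose
= 2·129 + 41.8
= 258 + 41.8
= 299.8 mOsm/kg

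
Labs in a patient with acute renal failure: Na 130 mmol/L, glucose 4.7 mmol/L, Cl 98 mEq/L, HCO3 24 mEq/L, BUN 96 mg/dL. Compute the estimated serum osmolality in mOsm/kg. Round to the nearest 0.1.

Calculated osmolality = 2·Na + glucose + BUN/2.8
= 2·130 + 4.7 + 96/2.8
= 260 + 4.70 + 34.29
= 298.99 mOsm/kg

299.0 mOsm/kg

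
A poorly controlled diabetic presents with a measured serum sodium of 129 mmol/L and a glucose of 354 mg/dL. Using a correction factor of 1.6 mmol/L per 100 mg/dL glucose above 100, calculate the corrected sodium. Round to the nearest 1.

133 mmol/L

Corrected Na = measured Na + 1.6 · (glucose − 100)/100
= 129 + 1.6 · (354 − 100)/100
= 129 + 4.1
= 133.1 mmol/L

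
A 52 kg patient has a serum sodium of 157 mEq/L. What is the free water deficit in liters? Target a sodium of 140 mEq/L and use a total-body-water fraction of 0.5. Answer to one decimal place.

3.2 L

TBW = 0.5 · 52 = 26 L
Free water deficit = TBW · (Na/140 − 1)
= 26 · (157/140 − 1)
= 26 · 0.1214
= 3.16 L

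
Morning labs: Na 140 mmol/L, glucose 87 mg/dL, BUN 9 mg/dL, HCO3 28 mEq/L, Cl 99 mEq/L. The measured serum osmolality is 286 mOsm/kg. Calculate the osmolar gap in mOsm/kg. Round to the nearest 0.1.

-2.0 mOsm/kg

Calculated osmolality = 2·Na + glucose/18 + BUN/2.8
= 2·140 + 87/18 + 9/2.8
= 280 + 4.83 + 3.21
= 288.04 mOsm/kg ≈ 288.0 mOsm/kg
Osmolar gap = measured − calculated = 286 − 288.0 = -2.0 mOsm/kg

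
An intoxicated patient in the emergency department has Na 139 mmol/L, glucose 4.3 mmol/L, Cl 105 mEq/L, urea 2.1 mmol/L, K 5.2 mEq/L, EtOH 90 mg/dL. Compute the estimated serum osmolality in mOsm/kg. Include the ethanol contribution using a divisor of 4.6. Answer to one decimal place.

304.0 mOsm/kg

Calculated osmolality = 2·Na + glucose + urea + ethanol/4.6
= 2·139 + 4.3 + 2.1 + 90/4.6
= 278 + 4.30 + 2.10 + 19.57
= 303.97 mOsm/kg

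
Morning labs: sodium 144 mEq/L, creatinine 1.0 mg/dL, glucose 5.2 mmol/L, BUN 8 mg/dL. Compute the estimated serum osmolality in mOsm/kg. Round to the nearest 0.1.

296.1 mOsm/kg

Calculated osmolality = 2·Na + glucose + BUN/2.8
= 2·144 + 5.2 + 8/2.8
= 288 + 5.20 + 2.86
= 296.06 mOsm/kg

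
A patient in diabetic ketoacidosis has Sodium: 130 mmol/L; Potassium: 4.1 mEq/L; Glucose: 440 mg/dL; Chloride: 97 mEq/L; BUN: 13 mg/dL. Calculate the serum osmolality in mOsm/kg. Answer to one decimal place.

Calculated osmolality = 2·Na + glucose/18 + BUN/2.8
= 2·130 + 440/18 + 13/2.8
= 260 + 24.44 + 4.64
= 289.08 mOsm/kg

289.1 mOsm/kg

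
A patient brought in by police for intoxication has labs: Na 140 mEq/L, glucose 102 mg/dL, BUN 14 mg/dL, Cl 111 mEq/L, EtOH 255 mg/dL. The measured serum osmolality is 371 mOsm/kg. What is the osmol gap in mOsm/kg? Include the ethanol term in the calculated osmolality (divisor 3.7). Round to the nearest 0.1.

11.4 mOsm/kg

Calculated osmolality = 2·Na + glucose/18 + BUN/2.8 + ethanol/3.7
= 2·140 + 102/18 + 14/2.8 + 255/3.7
= 280 + 5.67 + 5 + 68.92
= 359.59 mOsm/kg ≈ 359.6 mOsm/kg
Osmolar gap = measured − calculated = 371 − 359.6 = 11.4 mOsm/kg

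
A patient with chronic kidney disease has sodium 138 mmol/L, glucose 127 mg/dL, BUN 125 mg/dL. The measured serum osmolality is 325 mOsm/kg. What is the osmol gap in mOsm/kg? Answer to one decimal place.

-2.7 mOsm/kg

Calculated osmolality = 2·Na + glucose/18 + BUN/2.8
= 2·138 + 127/18 + 125/2.8
= 276 + 7.06 + 44.64
= 327.7 mOsm/kg ≈ 327.7 mOsm/kg
Osmolar gap = measured − calculated = 325 − 327.7 = -2.7 mOsm/kg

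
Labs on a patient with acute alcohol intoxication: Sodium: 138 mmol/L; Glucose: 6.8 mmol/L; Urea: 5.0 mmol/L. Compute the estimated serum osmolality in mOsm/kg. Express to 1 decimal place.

287.8 mOsm/kg

Calculated osmolality = 2·Na + glucose + urea
= 2·138 + 6.8 + 5
= 276 + 6.80 + 5
= 287.8 mOsm/kg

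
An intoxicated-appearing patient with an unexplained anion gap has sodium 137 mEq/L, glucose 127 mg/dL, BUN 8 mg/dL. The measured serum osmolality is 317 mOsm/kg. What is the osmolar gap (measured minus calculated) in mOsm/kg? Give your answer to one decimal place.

Calculated osmolality = 2·Na + glucose/18 + BUN/2.8
= 2·137 + 127/18 + 8/2.8
= 274 + 7.06 + 2.86
= 283.92 mOsm/kg ≈ 283.9 mOsm/kg
Osmolar gap = measured − calculated = 317 − 283.9 = 33.1 mOsm/kg

33.1 mOsm/kg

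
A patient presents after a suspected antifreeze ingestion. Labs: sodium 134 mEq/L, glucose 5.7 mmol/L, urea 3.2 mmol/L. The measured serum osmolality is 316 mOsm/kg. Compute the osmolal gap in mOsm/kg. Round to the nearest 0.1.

39.1 mOsm/kg

Calculated osmolality = 2·Na + glucose + urea
= 2·134 + 5.7 + 3.2
= 268 + 5.70 + 3.20
= 276.9 mOsm/kg ≈ 276.9 mOsm/kg
Osmolar gap = measured − calculated = 316 − 276.9 = 39.1 mOsm/kg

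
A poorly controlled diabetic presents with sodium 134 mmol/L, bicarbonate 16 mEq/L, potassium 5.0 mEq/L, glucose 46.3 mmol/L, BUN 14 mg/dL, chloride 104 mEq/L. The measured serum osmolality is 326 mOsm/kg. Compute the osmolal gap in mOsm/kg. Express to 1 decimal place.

6.7 mOsm/kg

Calculated osmolality = 2·Na + glucose + BUN/2.8
= 2·134 + 46.3 + 14/2.8
= 268 + 46.30 + 5
= 319.3 mOsm/kg ≈ 319.3 mOsm/kg
Osmolar gap = measured − calculated = 326 − 319.3 = 6.7 mOsm/kg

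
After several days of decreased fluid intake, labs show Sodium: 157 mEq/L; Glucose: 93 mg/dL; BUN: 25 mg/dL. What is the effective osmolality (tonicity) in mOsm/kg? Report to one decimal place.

Effective osmolality excludes urea (freely permeant across cell membranes):
2·Na + glucose/18
= 2·157 + 93/18
= 314 + 5.17
= 319.17 mOsm/kg

319.2 mOsm/kg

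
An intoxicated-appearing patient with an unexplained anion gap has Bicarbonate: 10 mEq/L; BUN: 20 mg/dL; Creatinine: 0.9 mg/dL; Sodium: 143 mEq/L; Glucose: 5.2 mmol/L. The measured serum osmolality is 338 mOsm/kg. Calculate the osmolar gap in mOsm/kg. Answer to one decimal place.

Calculated osmolality = 2·Na + glucose + BUN/2.8
= 2·143 + 5.2 + 20/2.8
= 286 + 5.20 + 7.14
= 298.34 mOsm/kg ≈ 298.3 mOsm/kg
Osmolar gap = measured − calculated = 338 − 298.3 = 39.7 mOsm/kg

39.7 mOsm/kg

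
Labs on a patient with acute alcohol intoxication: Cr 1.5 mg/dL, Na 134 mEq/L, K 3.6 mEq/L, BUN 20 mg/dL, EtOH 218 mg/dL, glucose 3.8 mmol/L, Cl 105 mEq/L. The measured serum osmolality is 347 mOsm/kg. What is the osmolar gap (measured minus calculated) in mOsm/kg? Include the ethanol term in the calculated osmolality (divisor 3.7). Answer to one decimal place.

9.1 mOsm/kg

Calculated osmolality = 2·Na + glucose + BUN/2.8 + ethanol/3.7
= 2·134 + 3.8 + 20/2.8 + 218/3.7
= 268 + 3.80 + 7.14 + 58.92
= 337.86 mOsm/kg ≈ 337.9 mOsm/kg
Osmolar gap = measured − calculated = 347 − 337.9 = 9.1 mOsm/kg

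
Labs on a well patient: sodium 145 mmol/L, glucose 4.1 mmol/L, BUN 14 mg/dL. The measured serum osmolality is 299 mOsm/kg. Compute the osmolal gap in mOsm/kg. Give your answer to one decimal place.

-0.1 mOsm/kg

Calculated osmolality = 2·Na + glucose + BUN/2.8
= 2·145 + 4.1 + 14/2.8
= 290 + 4.10 + 5
= 299.1 mOsm/kg ≈ 299.1 mOsm/kg
Osmolar gap = measured − calculated = 299 − 299.1 = -0.1 mOsm/kg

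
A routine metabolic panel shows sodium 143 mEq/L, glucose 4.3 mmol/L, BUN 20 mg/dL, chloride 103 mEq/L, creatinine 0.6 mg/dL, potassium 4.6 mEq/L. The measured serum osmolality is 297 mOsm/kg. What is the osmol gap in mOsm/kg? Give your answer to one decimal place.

Calculated osmolality = 2·Na + glucose + BUN/2.8
= 2·143 + 4.3 + 20/2.8
= 286 + 4.30 + 7.14
= 297.44 mOsm/kg ≈ 297.4 mOsm/kg
Osmolar gap = measured − calculated = 297 − 297.4 = -0.4 mOsm/kg

-0.4 mOsm/kg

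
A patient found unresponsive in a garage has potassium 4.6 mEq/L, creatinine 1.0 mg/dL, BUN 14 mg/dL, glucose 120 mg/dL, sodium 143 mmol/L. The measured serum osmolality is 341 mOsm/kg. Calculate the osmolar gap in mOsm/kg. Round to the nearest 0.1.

43.3 mOsm/kg

Calculated osmolality = 2·Na + glucose/18 + BUN/2.8
= 2·143 + 120/18 + 14/2.8
= 286 + 6.67 + 5
= 297.67 mOsm/kg ≈ 297.7 mOsm/kg
Osmolar gap = measured − calculated = 341 − 297.7 = 43.3 mOsm/kg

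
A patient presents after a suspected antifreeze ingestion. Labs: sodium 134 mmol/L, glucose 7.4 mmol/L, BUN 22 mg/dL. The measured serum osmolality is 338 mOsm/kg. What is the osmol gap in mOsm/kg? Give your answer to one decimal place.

54.7 mOsm/kg

Calculated osmolality = 2·Na + glucose + BUN/2.8
= 2·134 + 7.4 + 22/2.8
= 268 + 7.40 + 7.86
= 283.26 mOsm/kg ≈ 283.3 mOsm/kg
Osmolar gap = measured − calculated = 338 − 283.3 = 54.7 mOsm/kg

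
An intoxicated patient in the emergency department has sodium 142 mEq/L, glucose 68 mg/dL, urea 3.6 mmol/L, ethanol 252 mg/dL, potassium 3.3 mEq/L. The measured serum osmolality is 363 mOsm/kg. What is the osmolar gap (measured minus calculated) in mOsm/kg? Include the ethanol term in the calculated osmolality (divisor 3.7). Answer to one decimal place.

3.5 mOsm/kg

Calculated osmolality = 2·Na + glucose/18 + urea + ethanol/3.7
= 2·142 + 68/18 + 3.6 + 252/3.7
= 284 + 3.78 + 3.60 + 68.11
= 359.49 mOsm/kg ≈ 359.5 mOsm/kg
Osmolar gap = measured − calculated = 363 − 359.5 = 3.5 mOsm/kg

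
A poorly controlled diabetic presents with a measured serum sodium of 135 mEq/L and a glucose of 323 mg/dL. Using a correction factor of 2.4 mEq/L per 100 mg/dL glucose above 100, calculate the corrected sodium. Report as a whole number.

Corrected Na = measured Na + 2.4 · (glucose − 100)/100
= 135 + 2.4 · (323 − 100)/100
= 135 + 5.4
= 140.4 mEq/L

140 mEq/L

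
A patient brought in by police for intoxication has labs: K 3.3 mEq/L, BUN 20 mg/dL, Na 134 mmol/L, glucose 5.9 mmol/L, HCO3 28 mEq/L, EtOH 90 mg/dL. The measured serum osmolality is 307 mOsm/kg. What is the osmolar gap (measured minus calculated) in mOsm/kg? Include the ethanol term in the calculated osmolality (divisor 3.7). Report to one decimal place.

Calculated osmolality = 2·Na + glucose + BUN/2.8 + ethanol/3.7
= 2·134 + 5.9 + 20/2.8 + 90/3.7
= 268 + 5.90 + 7.14 + 24.32
= 305.36 mOsm/kg ≈ 305.4 mOsm/kg
Osmolar gap = measured − calculated = 307 − 305.4 = 1.6 mOsm/kg

1.6 mOsm/kg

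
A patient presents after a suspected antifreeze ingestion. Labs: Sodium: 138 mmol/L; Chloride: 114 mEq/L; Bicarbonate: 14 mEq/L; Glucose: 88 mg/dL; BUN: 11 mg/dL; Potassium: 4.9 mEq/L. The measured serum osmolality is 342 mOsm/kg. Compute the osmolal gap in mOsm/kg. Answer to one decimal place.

Calculated osmolality = 2·Na + glucose/18 + BUN/2.8
= 2·138 + 88/18 + 11/2.8
= 276 + 4.89 + 3.93
= 284.82 mOsm/kg ≈ 284.8 mOsm/kg
Osmolar gap = measured − calculated = 342 − 284.8 = 57.2 mOsm/kg

57.2 mOsm/kg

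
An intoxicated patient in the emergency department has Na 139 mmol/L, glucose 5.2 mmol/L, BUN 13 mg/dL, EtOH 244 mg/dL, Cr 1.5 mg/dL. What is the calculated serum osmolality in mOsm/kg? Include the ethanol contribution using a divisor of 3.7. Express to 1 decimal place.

353.8 mOsm/kg

Calculated osmolality = 2·Na + glucose + BUN/2.8 + ethanol/3.7
= 2·139 + 5.2 + 13/2.8 + 244/3.7
= 278 + 5.20 + 4.64 + 65.95
= 353.79 mOsm/kg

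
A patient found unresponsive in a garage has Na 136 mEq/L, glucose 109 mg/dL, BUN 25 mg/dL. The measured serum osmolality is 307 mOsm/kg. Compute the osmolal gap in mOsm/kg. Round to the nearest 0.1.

Calculated osmolality = 2·Na + glucose/18 + BUN/2.8
= 2·136 + 109/18 + 25/2.8
= 272 + 6.06 + 8.93
= 286.99 mOsm/kg ≈ 287.0 mOsm/kg
Osmolar gap = measured − calculated = 307 − 287.0 = 20.0 mOsm/kg

20.0 mOsm/kg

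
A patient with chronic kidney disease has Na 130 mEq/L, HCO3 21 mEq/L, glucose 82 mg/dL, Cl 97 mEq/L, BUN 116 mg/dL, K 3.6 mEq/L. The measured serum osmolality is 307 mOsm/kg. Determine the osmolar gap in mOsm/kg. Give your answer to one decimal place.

Calculated osmolality = 2·Na + glucose/18 + BUN/2.8
= 2·130 + 82/18 + 116/2.8
= 260 + 4.56 + 41.43
= 305.99 mOsm/kg ≈ 306.0 mOsm/kg
Osmolar gap = measured − calculated = 307 − 306.0 = 1.0 mOsm/kg

1.0 mOsm/kg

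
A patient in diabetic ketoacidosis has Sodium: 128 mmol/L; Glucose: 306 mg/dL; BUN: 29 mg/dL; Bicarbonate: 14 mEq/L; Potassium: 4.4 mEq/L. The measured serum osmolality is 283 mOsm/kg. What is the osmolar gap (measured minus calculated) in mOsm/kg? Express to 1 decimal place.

-0.4 mOsm/kg

Calculated osmolality = 2·Na + glucose/18 + BUN/2.8
= 2·128 + 306/18 + 29/2.8
= 256 + 17 + 10.36
= 283.36 mOsm/kg ≈ 283.4 mOsm/kg
Osmolar gap = measured − calculated = 283 − 283.4 = -0.4 mOsm/kg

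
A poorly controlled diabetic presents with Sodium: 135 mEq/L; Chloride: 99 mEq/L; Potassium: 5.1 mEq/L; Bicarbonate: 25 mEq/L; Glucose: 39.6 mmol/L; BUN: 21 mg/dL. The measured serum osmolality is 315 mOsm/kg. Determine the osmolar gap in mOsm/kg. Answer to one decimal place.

Calculated osmolality = 2·Na + glucose + BUN/2.8
= 2·135 + 39.6 + 21/2.8
= 270 + 39.60 + 7.50
= 317.1 mOsm/kg ≈ 317.1 mOsm/kg
Osmolar gap = measured − calculated = 315 − 317.1 = -2.1 mOsm/kg

-2.1 mOsm/kg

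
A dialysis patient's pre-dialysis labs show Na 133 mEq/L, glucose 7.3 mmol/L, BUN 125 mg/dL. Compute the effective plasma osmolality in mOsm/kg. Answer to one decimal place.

Effective osmolality excludes urea (freely permeant across cell membranes):
2·Na + glucose
= 2·133 + 7.3
= 266 + 7.3
= 273.3 mOsm/kg

273.3 mOsm/kg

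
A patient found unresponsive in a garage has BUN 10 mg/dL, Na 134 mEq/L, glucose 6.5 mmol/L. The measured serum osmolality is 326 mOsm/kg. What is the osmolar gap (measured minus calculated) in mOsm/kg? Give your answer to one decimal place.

Calculated osmolality = 2·Na + glucose + BUN/2.8
= 2·134 + 6.5 + 10/2.8
= 268 + 6.50 + 3.57
= 278.07 mOsm/kg ≈ 278.1 mOsm/kg
Osmolar gap = measured − calculated = 326 − 278.1 = 47.9 mOsm/kg

47.9 mOsm/kg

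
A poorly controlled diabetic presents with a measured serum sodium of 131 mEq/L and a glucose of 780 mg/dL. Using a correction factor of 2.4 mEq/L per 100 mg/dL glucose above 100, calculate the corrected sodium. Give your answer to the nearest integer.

Corrected Na = measured Na + 2.4 · (glucose − 100)/100
= 131 + 2.4 · (780 − 100)/100
= 131 + 16.3
= 147.3 mEq/L

147 mEq/L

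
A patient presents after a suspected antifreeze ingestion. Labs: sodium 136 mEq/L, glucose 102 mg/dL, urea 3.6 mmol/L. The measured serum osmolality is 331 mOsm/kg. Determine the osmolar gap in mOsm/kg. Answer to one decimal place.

Calculated osmolality = 2·Na + glucose/18 + urea
= 2·136 + 102/18 + 3.6
= 272 + 5.67 + 3.60
= 281.27 mOsm/kg ≈ 281.3 mOsm/kg
Osmolar gap = measured − calculated = 331 − 281.3 = 49.7 mOsm/kg

49.7 mOsm/kg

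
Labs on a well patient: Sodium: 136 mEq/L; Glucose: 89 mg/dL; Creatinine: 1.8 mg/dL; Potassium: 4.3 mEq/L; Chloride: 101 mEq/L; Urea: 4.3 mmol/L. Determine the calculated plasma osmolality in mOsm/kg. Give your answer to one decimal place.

281.2 mOsm/kg

Calculated osmolality = 2·Na + glucose/18 + urea
= 2·136 + 89/18 + 4.3
= 272 + 4.94 + 4.30
= 281.24 mOsm/kg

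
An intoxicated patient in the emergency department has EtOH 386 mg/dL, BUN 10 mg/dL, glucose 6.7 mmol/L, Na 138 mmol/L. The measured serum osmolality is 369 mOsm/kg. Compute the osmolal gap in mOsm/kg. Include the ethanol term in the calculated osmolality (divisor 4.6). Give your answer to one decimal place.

-1.2 mOsm/kg

Calculated osmolality = 2·Na + glucose + BUN/2.8 + ethanol/4.6
= 2·138 + 6.7 + 10/2.8 + 386/4.6
= 276 + 6.70 + 3.57 + 83.91
= 370.18 mOsm/kg ≈ 370.2 mOsm/kg
Osmolar gap = measured − calculated = 369 − 370.2 = -1.2 mOsm/kg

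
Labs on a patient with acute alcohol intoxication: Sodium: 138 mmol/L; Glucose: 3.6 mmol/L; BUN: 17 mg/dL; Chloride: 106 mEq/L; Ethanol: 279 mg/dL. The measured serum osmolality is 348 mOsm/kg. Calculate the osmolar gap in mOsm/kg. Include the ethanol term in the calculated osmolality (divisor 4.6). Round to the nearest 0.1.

1.7 mOsm/kg

Calculated osmolality = 2·Na + glucose + BUN/2.8 + ethanol/4.6
= 2·138 + 3.6 + 17/2.8 + 279/4.6
= 276 + 3.60 + 6.07 + 60.65
= 346.32 mOsm/kg ≈ 346.3 mOsm/kg
Osmolar gap = measured − calculated = 348 − 346.3 = 1.7 mOsm/kg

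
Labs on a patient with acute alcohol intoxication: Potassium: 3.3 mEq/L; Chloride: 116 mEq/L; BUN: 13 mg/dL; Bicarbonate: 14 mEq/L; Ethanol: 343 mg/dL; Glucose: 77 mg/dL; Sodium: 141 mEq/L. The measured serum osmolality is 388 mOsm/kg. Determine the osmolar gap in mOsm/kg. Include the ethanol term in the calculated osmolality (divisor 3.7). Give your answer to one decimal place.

4.4 mOsm/kg

Calculated osmolality = 2·Na + glucose/18 + BUN/2.8 + ethanol/3.7
= 2·141 + 77/18 + 13/2.8 + 343/3.7
= 282 + 4.28 + 4.64 + 92.70
= 383.62 mOsm/kg ≈ 383.6 mOsm/kg
Osmolar gap = measured − calculated = 388 − 383.6 = 4.4 mOsm/kg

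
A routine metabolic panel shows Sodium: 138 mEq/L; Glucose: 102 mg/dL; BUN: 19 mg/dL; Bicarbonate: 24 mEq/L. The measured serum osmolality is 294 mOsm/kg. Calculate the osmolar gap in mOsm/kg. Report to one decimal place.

5.5 mOsm/kg

Calculated osmolality = 2·Na + glucose/18 + BUN/2.8
= 2·138 + 102/18 + 19/2.8
= 276 + 5.67 + 6.79
= 288.46 mOsm/kg ≈ 288.5 mOsm/kg
Osmolar gap = measured − calculated = 294 − 288.5 = 5.5 mOsm/kg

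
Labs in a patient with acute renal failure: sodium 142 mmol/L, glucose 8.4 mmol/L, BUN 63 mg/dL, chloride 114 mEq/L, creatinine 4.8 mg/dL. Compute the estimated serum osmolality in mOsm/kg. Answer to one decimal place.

314.9 mOsm/kg

Calculated osmolality = 2·Na + glucose + BUN/2.8
= 2·142 + 8.4 + 63/2.8
= 284 + 8.40 + 22.50
= 314.9 mOsm/kg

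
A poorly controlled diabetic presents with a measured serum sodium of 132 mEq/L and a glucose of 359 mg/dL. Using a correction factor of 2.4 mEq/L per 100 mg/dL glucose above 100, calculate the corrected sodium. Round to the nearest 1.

138 mEq/L

Corrected Na = measured Na + 2.4 · (glucose − 100)/100
= 132 + 2.4 · (359 − 100)/100
= 132 + 6.2
= 138.2 mEq/L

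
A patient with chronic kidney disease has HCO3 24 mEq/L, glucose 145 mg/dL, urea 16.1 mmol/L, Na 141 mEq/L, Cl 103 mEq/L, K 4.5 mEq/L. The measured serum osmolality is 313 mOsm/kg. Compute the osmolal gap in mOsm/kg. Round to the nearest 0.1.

Calculated osmolality = 2·Na + glucose/18 + urea
= 2·141 + 145/18 + 16.1
= 282 + 8.06 + 16.10
= 306.16 mOsm/kg ≈ 306.2 mOsm/kg
Osmolar gap = measured − calculated = 313 − 306.2 = 6.8 mOsm/kg

6.8 mOsm/kg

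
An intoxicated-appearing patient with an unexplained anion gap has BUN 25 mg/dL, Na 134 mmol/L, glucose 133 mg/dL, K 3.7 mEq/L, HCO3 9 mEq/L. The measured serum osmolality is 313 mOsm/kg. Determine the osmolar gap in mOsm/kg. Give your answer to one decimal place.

28.7 mOsm/kg

Calculated osmolality = 2·Na + glucose/18 + BUN/2.8
= 2·134 + 133/18 + 25/2.8
= 268 + 7.39 + 8.93
= 284.32 mOsm/kg ≈ 284.3 mOsm/kg
Osmolar gap = measured − calculated = 313 − 284.3 = 28.7 mOsm/kg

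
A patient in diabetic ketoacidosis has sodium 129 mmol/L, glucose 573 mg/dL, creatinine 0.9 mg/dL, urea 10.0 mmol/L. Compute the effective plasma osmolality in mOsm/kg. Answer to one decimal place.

289.8 mOsm/kg

Effective osmolality excludes urea (freely permeant across cell membranes):
2·Na + glucose/18
= 2·129 + 573/18
= 258 + 31.83
= 289.83 mOsm/kg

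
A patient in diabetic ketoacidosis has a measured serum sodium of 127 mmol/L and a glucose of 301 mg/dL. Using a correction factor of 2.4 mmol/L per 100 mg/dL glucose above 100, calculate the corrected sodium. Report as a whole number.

Corrected Na = measured Na + 2.4 · (glucose − 100)/100
= 127 + 2.4 · (301 − 100)/100
= 127 + 4.8
= 131.8 mmol/L

132 mmol/L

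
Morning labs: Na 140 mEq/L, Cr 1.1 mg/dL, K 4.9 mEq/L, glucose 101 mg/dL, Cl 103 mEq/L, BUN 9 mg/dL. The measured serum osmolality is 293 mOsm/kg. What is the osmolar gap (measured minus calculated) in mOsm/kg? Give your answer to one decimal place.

4.2 mOsm/kg

Calculated osmolality = 2·Na + glucose/18 + BUN/2.8
= 2·140 + 101/18 + 9/2.8
= 280 + 5.61 + 3.21
= 288.82 mOsm/kg ≈ 288.8 mOsm/kg
Osmolar gap = measured − calculated = 293 − 288.8 = 4.2 mOsm/kg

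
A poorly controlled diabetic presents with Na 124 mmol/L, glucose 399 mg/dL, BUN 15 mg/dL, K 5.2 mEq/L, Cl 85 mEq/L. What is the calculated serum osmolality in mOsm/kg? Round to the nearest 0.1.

275.5 mOsm/kg

Calculated osmolality = 2·Na + glucose/18 + BUN/2.8
= 2·124 + 399/18 + 15/2.8
= 248 + 22.17 + 5.36
= 275.53 mOsm/kg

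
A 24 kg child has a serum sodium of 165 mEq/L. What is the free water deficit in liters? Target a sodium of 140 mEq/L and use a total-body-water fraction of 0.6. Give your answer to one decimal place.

2.6 L

TBW = 0.6 · 24 = 14.4 L
Free water deficit = TBW · (Na/140 − 1)
= 14.4 · (165/140 − 1)
= 14.4 · 0.1786
= 2.57 L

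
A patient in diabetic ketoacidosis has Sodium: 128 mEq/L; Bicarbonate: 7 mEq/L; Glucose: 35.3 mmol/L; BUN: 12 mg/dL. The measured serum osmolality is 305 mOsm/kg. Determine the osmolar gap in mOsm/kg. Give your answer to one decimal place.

9.4 mOsm/kg

Calculated osmolality = 2·Na + glucose + BUN/2.8
= 2·128 + 35.3 + 12/2.8
= 256 + 35.30 + 4.29
= 295.59 mOsm/kg ≈ 295.6 mOsm/kg
Osmolar gap = measured − calculated = 305 − 295.6 = 9.4 mOsm/kg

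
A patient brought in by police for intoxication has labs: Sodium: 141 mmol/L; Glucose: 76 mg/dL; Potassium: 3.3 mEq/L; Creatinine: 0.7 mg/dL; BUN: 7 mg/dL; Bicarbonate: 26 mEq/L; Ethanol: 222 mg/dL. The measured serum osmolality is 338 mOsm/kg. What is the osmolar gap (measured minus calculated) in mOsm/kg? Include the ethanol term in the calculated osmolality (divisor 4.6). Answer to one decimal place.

1.0 mOsm/kg

Calculated osmolality = 2·Na + glucose/18 + BUN/2.8 + ethanol/4.6
= 2·141 + 76/18 + 7/2.8 + 222/4.6
= 282 + 4.22 + 2.50 + 48.26
= 336.98 mOsm/kg ≈ 337.0 mOsm/kg
Osmolar gap = measured − calculated = 338 − 337.0 = 1.0 mOsm/kg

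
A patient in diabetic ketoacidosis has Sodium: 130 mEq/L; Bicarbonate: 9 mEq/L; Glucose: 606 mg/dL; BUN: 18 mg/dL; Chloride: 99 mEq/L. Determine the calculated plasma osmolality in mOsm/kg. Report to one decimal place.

300.1 mOsm/kg

Calculated osmolality = 2·Na + glucose/18 + BUN/2.8
= 2·130 + 606/18 + 18/2.8
= 260 + 33.67 + 6.43
= 300.1 mOsm/kg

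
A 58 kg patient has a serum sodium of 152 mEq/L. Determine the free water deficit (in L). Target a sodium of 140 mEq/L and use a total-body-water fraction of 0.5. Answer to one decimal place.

2.5 L

TBW = 0.5 · 58 = 29 L
Free water deficit = TBW · (Na/140 − 1)
= 29 · (152/140 − 1)
= 29 · 0.0857
= 2.49 L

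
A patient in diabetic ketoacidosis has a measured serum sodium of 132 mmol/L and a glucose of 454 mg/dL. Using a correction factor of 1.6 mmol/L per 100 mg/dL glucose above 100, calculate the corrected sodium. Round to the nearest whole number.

Corrected Na = measured Na + 1.6 · (glucose − 100)/100
= 132 + 1.6 · (454 − 100)/100
= 132 + 5.7
= 137.7 mmol/L

138 mmol/L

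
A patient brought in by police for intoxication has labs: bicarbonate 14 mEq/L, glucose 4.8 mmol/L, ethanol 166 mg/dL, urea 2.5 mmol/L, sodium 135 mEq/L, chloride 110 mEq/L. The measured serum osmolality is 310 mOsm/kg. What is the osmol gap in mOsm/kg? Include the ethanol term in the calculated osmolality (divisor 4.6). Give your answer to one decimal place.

-3.4 mOsm/kg

Calculated osmolality = 2·Na + glucose + urea + ethanol/4.6
= 2·135 + 4.8 + 2.5 + 166/4.6
= 270 + 4.80 + 2.50 + 36.09
= 313.39 mOsm/kg ≈ 313.4 mOsm/kg
Osmolar gap = measured − calculated = 310 − 313.4 = -3.4 mOsm/kg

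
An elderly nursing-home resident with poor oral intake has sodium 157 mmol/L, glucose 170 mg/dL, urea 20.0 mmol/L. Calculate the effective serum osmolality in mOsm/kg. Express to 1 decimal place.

323.4 mOsm/kg

Effective osmolality excludes urea (freely permeant across cell membranes):
2·Na + glucose/18
= 2·157 + 170/18
= 314 + 9.44
= 323.44 mOsm/kg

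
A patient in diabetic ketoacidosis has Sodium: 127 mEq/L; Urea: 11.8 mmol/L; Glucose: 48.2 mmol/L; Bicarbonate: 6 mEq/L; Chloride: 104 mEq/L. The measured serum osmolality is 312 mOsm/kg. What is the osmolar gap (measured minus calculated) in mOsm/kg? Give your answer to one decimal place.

-2.0 mOsm/kg

Calculated osmolality = 2·Na + glucose + urea
= 2·127 + 48.2 + 11.8
= 254 + 48.20 + 11.80
= 314 mOsm/kg ≈ 314.0 mOsm/kg
Osmolar gap = measured − calculated = 312 − 314.0 = -2.0 mOsm/kg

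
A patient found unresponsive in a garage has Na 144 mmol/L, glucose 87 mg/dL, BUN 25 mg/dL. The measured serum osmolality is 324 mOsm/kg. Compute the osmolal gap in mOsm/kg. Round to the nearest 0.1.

22.2 mOsm/kg

Calculated osmolality = 2·Na + glucose/18 + BUN/2.8
= 2·144 + 87/18 + 25/2.8
= 288 + 4.83 + 8.93
= 301.76 mOsm/kg ≈ 301.8 mOsm/kg
Osmolar gap = measured − calculated = 324 − 301.8 = 22.2 mOsm/kg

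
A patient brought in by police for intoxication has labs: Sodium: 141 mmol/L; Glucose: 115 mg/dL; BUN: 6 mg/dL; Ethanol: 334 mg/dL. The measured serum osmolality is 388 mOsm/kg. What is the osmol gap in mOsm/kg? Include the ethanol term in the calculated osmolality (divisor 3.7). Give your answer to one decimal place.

7.2 mOsm/kg

Calculated osmolality = 2·Na + glucose/18 + BUN/2.8 + ethanol/3.7
= 2·141 + 115/18 + 6/2.8 + 334/3.7
= 282 + 6.39 + 2.14 + 90.27
= 380.8 mOsm/kg ≈ 380.8 mOsm/kg
Osmolar gap = measured − calculated = 388 − 380.8 = 7.2 mOsm/kg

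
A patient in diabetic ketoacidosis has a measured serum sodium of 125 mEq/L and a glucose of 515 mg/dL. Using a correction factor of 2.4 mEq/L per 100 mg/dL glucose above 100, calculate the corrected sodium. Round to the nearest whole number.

135 mEq/L

Corrected Na = measured Na + 2.4 · (glucose − 100)/100
= 125 + 2.4 · (515 − 100)/100
= 125 + 10
= 135 mEq/L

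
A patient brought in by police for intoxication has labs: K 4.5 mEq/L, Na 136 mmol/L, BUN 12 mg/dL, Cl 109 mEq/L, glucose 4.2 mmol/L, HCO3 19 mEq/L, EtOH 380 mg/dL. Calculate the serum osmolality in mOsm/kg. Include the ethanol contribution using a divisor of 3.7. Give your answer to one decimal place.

Calculated osmolality = 2·Na + glucose + BUN/2.8 + ethanol/3.7
= 2·136 + 4.2 + 12/2.8 + 380/3.7
= 272 + 4.20 + 4.29 + 102.70
= 383.19 mOsm/kg

383.2 mOsm/kg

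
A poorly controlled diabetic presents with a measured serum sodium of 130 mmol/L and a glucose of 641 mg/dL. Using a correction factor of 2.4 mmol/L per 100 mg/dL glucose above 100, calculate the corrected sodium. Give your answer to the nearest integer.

Corrected Na = measured Na + 2.4 · (glucose − 100)/100
= 130 + 2.4 · (641 − 100)/100
= 130 + 13
= 143 mmol/L

143 mmol/L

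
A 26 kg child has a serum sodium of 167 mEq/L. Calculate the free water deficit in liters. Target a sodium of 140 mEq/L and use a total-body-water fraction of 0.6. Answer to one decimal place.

TBW = 0.6 · 26 = 15.6 L
Free water deficit = TBW · (Na/140 − 1)
= 15.6 · (167/140 − 1)
= 15.6 · 0.1929
= 3.01 L

3.0 L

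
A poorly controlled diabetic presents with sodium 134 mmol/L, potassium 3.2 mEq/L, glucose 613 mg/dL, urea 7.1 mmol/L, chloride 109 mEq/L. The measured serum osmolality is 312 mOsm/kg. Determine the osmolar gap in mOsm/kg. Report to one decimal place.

Calculated osmolality = 2·Na + glucose/18 + urea
= 2·134 + 613/18 + 7.1
= 268 + 34.06 + 7.10
= 309.16 mOsm/kg ≈ 309.2 mOsm/kg
Osmolar gap = measured − calculated = 312 − 309.2 = 2.8 mOsm/kg

2.8 mOsm/kg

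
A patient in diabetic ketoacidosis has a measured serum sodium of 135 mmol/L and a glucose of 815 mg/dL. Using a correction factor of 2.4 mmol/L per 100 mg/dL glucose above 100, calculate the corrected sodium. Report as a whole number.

Corrected Na = measured Na + 2.4 · (glucose − 100)/100
= 135 + 2.4 · (815 − 100)/100
= 135 + 17.2
= 152.2 mmol/L

152 mmol/L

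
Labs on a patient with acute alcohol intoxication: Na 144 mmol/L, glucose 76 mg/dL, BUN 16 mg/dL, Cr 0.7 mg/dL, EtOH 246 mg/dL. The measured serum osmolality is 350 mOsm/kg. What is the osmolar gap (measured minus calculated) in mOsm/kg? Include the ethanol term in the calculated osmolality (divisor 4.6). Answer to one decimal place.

Calculated osmolality = 2·Na + glucose/18 + BUN/2.8 + ethanol/4.6
= 2·144 + 76/18 + 16/2.8 + 246/4.6
= 288 + 4.22 + 5.71 + 53.48
= 351.41 mOsm/kg ≈ 351.4 mOsm/kg
Osmolar gap = measured − calculated = 350 − 351.4 = -1.4 mOsm/kg

-1.4 mOsm/kg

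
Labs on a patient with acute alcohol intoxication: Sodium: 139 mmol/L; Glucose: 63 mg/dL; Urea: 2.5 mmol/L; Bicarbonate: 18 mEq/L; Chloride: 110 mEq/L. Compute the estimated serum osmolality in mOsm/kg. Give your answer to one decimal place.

284.0 mOsm/kg

Calculated osmolality = 2·Na + glucose/18 + urea
= 2·139 + 63/18 + 2.5
= 278 + 3.50 + 2.50
= 284 mOsm/kg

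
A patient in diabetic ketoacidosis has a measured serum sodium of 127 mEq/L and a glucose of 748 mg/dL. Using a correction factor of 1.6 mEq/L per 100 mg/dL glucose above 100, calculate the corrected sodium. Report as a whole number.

137 mEq/L

Corrected Na = measured Na + 1.6 · (glucose − 100)/100
= 127 + 1.6 · (748 − 100)/100
= 127 + 10.4
= 137.4 mEq/L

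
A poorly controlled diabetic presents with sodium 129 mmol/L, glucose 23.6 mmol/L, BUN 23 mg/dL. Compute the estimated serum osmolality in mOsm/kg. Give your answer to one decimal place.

289.8 mOsm/kg

Calculated osmolality = 2·Na + glucose + BUN/2.8
= 2·129 + 23.6 + 23/2.8
= 258 + 23.60 + 8.21
= 289.81 mOsm/kg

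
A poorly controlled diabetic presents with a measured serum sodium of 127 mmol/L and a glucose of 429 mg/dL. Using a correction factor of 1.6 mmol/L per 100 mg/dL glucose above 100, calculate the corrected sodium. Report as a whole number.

Corrected Na = measured Na + 1.6 · (glucose − 100)/100
= 127 + 1.6 · (429 − 100)/100
= 127 + 5.3
= 132.3 mmol/L

132 mmol/L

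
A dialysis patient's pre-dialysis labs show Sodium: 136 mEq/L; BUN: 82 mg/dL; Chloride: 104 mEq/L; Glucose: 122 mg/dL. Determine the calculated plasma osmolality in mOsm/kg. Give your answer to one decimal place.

Calculated osmolality = 2·Na + glucose/18 + BUN/2.8
= 2·136 + 122/18 + 82/2.8
= 272 + 6.78 + 29.29
= 308.07 mOsm/kg

308.1 mOsm/kg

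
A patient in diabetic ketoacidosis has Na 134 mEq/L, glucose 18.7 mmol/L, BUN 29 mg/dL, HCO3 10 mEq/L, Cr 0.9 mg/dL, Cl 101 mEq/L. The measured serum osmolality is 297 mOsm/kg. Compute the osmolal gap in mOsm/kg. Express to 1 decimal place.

-0.1 mOsm/kg

Calculated osmolality = 2·Na + glucose + BUN/2.8
= 2·134 + 18.7 + 29/2.8
= 268 + 18.70 + 10.36
= 297.06 mOsm/kg ≈ 297.1 mOsm/kg
Osmolar gap = measured − calculated = 297 − 297.1 = -0.1 mOsm/kg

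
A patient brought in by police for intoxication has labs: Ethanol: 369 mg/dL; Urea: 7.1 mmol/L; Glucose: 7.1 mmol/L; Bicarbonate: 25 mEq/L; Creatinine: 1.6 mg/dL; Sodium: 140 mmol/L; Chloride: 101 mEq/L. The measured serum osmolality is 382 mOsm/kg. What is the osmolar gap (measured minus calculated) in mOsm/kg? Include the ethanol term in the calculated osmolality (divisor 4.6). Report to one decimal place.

Calculated osmolality = 2·Na + glucose + urea + ethanol/4.6
= 2·140 + 7.1 + 7.1 + 369/4.6
= 280 + 7.10 + 7.10 + 80.22
= 374.42 mOsm/kg ≈ 374.4 mOsm/kg
Osmolar gap = measured − calculated = 382 − 374.4 = 7.6 mOsm/kg

7.6 mOsm/kg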